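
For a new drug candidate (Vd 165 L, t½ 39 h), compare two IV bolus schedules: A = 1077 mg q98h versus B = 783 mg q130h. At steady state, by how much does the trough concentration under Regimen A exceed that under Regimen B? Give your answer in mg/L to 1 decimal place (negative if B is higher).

0.9 mg/L

Regimen A: f = (1/2)^(98/39) ≈ 0.1752; Cmin,ss = (1077/165)·f/(1−f) ≈ 1.386 mg/L.
Regimen B: f = (1/2)^(130/39) ≈ 0.0992; Cmin,ss = (783/165)·f/(1−f) ≈ 0.523 mg/L.
Difference ≈ 1.386 − 0.523 ≈ 0.863 mg/L.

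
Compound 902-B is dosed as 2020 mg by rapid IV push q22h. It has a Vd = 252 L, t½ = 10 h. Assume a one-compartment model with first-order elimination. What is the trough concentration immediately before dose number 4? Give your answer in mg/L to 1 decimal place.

2.2 mg/L

f = (1/2)^(τ/t½) = (1/2)^(22/10) ≈ 0.2176.
C₀ = D/Vd = 2020/252 ≈ 8.016 mg/L.
Before the 4th dose, 3 doses have been given. Superposition: Cmin = C₀·(f + f² + … + f^3).
≈ 8.016 × (0.2176 + 0.0473 + 0.0103) ≈ 8.016 × 0.2752 ≈ 2.206 mg/L.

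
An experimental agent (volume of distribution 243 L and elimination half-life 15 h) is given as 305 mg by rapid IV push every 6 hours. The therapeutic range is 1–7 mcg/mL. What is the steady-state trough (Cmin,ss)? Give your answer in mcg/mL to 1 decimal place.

k = ln2/t½ = ln2/15 ≈ 0.046210 h⁻¹; fraction remaining f = e^(−kτ) = e^(−0.046210×6) ≈ 0.7579.
Single-dose peak C₀ = D/Vd = 305/243 ≈ 1.255 mcg/mL.
Steady-state trough Cmin,ss = C₀·f/(1−f) ≈ 1.255 × 0.7579/0.2421 ≈ 3.929 mcg/mL.
Trough 3.9 mcg/mL vs MEC 1 mcg/mL: adequate.

3.9 mcg/mL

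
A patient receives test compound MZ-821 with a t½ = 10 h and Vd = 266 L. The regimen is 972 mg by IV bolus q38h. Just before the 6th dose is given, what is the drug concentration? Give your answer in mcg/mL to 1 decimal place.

0.3 mcg/mL

f = (1/2)^(τ/t½) = (1/2)^(38/10) ≈ 0.0718.
C₀ = D/Vd = 972/266 ≈ 3.654 mcg/mL.
Before the 6th dose, 5 doses have been given. Superposition: Cmin = C₀·(f + f² + … + f^5).
≈ 3.654 × (0.0718 + 0.0052 + 0.0004 + 0.0000 + 0.0000) ≈ 3.654 × 0.0774 ≈ 0.283 mcg/mL.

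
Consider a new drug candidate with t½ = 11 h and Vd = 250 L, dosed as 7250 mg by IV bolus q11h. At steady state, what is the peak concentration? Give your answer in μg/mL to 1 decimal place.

The dosing interval is 1 half-life, so f = 2^(−1) = 0.5.
Accumulation ratio R = 1/(1 − f) = 1/0.5 = 2/1.
Single-dose peak C₀ = D/Vd = 7250/250 = 29 μg/mL.
Steady-state peak Cmax,ss = C₀·R = 29 × 2/1 ≈ 58.000 μg/mL.

58.0 μg/mL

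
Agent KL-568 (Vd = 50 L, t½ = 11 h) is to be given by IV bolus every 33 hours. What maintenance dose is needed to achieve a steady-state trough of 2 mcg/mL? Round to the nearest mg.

700 mg

τ/t½ = 33/11 ≈ 3, so f = (1/2)^(33/11) ≈ 0.125000.
Cmin,ss = (D/Vd)·f/(1−f), so D = Cmin,ss·Vd·(1−f)/f.
D = 2 × 50 × (1−f)/f ≈ 2 × 50 × 7.00000 ≈ 700.00 mg.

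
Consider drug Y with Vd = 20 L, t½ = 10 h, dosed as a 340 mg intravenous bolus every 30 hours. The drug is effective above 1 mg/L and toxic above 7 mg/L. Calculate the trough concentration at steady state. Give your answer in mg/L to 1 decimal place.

2.4 mg/L

The dosing interval is 3 half-lives, so f = 2^(−3) = 0.125.
At steady state, R = 1/(1 − 0.125) = 8/7.
Single-dose peak C₀ = D/Vd = 340/20 = 17 mg/L.
Steady-state peak Cmax,ss = C₀·R = 17 × 8/7 ≈ 19.429 mg/L.
Steady-state trough Cmin,ss = Cmax,ss·f ≈ 19.429 × 0.125 ≈ 2.429 mg/L.
Trough 2.4 mg/L vs MEC 1 mg/L: adequate.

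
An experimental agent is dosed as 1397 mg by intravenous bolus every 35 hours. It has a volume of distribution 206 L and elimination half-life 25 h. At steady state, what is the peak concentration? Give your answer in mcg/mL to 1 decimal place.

10.9 mcg/mL

Over one 35-h interval, 35/25 ≈ 1.4 half-lives elapse, leaving f ≈ 0.3789 of each dose.
Accumulation ratio R = 1/(1 − f) ≈ 1/0.6211 ≈ 1.6100.
Each bolus raises the concentration by D/Vd = 1397/206 ≈ 6.782 mcg/mL.
Steady-state peak Cmax,ss = C₀·R ≈ 6.782 × 1.6100 ≈ 10.919 mcg/mL.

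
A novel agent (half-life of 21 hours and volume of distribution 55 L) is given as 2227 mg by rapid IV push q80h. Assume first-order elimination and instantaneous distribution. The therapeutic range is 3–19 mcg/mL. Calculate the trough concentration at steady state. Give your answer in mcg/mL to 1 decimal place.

k = ln2/t½ = ln2/21 ≈ 0.033007 h⁻¹; fraction remaining f = e^(−kτ) = e^(−0.033007×80) ≈ 0.0713.
Accumulation ratio R = 1/(1 − f) ≈ 1/0.9287 ≈ 1.0768.
Single-dose peak C₀ = D/Vd = 2227/55 ≈ 40.491 mcg/mL.
Cmax,ss = C₀/(1 − f) ≈ 40.491/0.9287 ≈ 43.600 mcg/mL.
One interval later, Cmin,ss = Cmax,ss·e^(−kτ) ≈ 43.600 × 0.0713 ≈ 3.109 mcg/mL.
Trough 3.1 mcg/mL vs MEC 3 mcg/mL: adequate.

3.1 mcg/mL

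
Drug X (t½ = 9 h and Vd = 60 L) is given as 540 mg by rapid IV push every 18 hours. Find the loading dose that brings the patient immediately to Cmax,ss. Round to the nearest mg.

720 mg

f = (1/2)^(18/9) ≈ 0.250000; accumulation ratio R = 1/(1−f) ≈ 1.33333.
Loading dose to hit Cmax,ss on first dose: D_load = D_maint·R ≈ 540 × 1.33333 ≈ 720.00 mg.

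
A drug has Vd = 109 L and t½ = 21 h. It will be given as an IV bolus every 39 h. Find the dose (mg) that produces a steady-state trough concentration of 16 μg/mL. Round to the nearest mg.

τ/t½ = 39/21 ≈ 1.8571, so f = (1/2)^(39/21) ≈ 0.276022.
Cmin,ss = (D/Vd)·f/(1−f), so D = Cmin,ss·Vd·(1−f)/f.
D = 16 × 109 × (1−f)/f ≈ 16 × 109 × 2.62290 ≈ 4574.34 mg.

4574 mg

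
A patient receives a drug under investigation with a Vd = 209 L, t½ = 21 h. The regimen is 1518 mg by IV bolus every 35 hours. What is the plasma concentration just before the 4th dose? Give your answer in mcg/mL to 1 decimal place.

f = (1/2)^(τ/t½) = (1/2)^(35/21) ≈ 0.3150.
C₀ = D/Vd = 1518/209 ≈ 7.263 mcg/mL.
Before the 4th dose, 3 doses have been given. Superposition: Cmin = C₀·(f + f² + … + f^3).
≈ 7.263 × (0.3150 + 0.0992 + 0.0313) ≈ 7.263 × 0.4455 ≈ 3.236 mcg/mL.

3.2 mcg/mL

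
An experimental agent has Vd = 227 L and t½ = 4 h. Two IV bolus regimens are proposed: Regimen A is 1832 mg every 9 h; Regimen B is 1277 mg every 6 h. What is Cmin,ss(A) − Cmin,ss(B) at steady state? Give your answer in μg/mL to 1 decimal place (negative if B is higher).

Regimen A: f = (1/2)^(9/4) ≈ 0.2102; Cmin,ss = (1832/227)·f/(1−f) ≈ 2.148 μg/mL.
Regimen B: f = (1/2)^(6/4) ≈ 0.3536; Cmin,ss = (1277/227)·f/(1−f) ≈ 3.077 μg/mL.
Difference ≈ 2.148 − 3.077 ≈ -0.929 μg/mL.

-0.9 μg/mL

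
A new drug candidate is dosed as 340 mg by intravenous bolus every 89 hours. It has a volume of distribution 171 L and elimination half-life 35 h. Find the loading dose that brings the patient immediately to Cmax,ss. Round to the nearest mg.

410 mg

f = (1/2)^(89/35) ≈ 0.171603; accumulation ratio R = 1/(1−f) ≈ 1.20715.
Loading dose to hit Cmax,ss on first dose: D_load = D_maint·R ≈ 340 × 1.20715 ≈ 410.43 mg.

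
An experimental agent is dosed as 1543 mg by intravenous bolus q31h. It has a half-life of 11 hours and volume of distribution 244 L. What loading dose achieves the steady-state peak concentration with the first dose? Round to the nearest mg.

f = (1/2)^(31/11) ≈ 0.141789; accumulation ratio R = 1/(1−f) ≈ 1.16521.
Loading dose to hit Cmax,ss on first dose: D_load = D_maint·R ≈ 1543 × 1.16521 ≈ 1797.92 mg.

1798 mg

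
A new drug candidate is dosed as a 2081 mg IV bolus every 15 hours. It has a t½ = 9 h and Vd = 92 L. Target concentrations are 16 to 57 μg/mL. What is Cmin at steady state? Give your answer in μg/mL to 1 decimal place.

10.4 μg/mL

k = ln2/t½ = ln2/9 ≈ 0.077016 h⁻¹; fraction remaining f = e^(−kτ) = e^(−0.077016×15) ≈ 0.3150.
Single-dose peak C₀ = D/Vd = 2081/92 ≈ 22.620 μg/mL.
Steady-state trough Cmin,ss = C₀·f/(1−f) ≈ 22.620 × 0.3150/0.6850 ≈ 10.402 μg/mL.
Trough 10.4 μg/mL vs MEC 16 μg/mL: subtherapeutic.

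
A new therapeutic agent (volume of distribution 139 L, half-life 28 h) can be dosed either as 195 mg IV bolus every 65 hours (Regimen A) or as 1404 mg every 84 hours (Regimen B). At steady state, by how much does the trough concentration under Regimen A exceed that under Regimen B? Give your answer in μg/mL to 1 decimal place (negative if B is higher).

-1.1 μg/mL

Regimen A: f = (1/2)^(65/28) ≈ 0.2001; Cmin,ss = (195/139)·f/(1−f) ≈ 0.351 μg/mL.
Regimen B: f = (1/2)^(84/28) ≈ 0.1250; Cmin,ss = (1404/139)·f/(1−f) ≈ 1.443 μg/mL.
Difference ≈ 0.351 − 1.443 ≈ -1.092 μg/mL.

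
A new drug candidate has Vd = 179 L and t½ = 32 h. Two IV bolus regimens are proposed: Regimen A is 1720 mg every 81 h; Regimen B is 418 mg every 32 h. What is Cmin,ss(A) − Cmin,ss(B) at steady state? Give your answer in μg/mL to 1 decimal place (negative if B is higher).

Regimen A: f = (1/2)^(81/32) ≈ 0.1730; Cmin,ss = (1720/179)·f/(1−f) ≈ 2.010 μg/mL.
Regimen B: f = (1/2)^(32/32) ≈ 0.5000; Cmin,ss = (418/179)·f/(1−f) ≈ 2.335 μg/mL.
Difference ≈ 2.010 − 2.335 ≈ -0.325 μg/mL.

-0.3 μg/mL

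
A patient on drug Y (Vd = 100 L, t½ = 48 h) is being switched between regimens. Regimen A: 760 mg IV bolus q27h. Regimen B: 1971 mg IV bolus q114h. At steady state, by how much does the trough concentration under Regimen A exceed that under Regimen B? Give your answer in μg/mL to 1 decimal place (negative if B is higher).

11.2 μg/mL

Regimen A: f = (1/2)^(27/48) ≈ 0.6771; Cmin,ss = (760/100)·f/(1−f) ≈ 15.937 μg/mL.
Regimen B: f = (1/2)^(114/48) ≈ 0.1928; Cmin,ss = (1971/100)·f/(1−f) ≈ 4.708 μg/mL.
Difference ≈ 15.937 − 4.708 ≈ 11.229 μg/mL.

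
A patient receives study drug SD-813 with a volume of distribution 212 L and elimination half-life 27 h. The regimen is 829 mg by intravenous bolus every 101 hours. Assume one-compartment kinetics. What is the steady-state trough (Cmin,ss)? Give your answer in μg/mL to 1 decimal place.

k = ln2/t½ = ln2/27 ≈ 0.025672 h⁻¹; fraction remaining f = e^(−kτ) = e^(−0.025672×101) ≈ 0.0748.
Accumulation ratio R = 1/(1 − f) ≈ 1/0.9252 ≈ 1.0808.
Single-dose peak C₀ = D/Vd = 829/212 ≈ 3.910 μg/mL.
Cmax,ss = C₀/(1 − f) ≈ 3.910/0.9252 ≈ 4.226 μg/mL.
One interval later, Cmin,ss = Cmax,ss·e^(−kτ) ≈ 4.226 × 0.0748 ≈ 0.316 μg/mL.

0.3 μg/mL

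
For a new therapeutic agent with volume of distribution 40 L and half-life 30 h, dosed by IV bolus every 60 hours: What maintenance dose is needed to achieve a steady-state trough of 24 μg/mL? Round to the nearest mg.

τ/t½ = 60/30 ≈ 2, so f = (1/2)^(60/30) ≈ 0.250000.
Cmin,ss = (D/Vd)·f/(1−f), so D = Cmin,ss·Vd·(1−f)/f.
D = 24 × 40 × (1−f)/f ≈ 24 × 40 × 3.00000 ≈ 2880.00 mg.

2880 mg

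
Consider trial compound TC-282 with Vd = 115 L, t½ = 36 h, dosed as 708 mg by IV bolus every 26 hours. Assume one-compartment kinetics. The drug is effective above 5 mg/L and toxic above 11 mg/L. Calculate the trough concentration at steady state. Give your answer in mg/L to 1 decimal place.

k = ln2/t½ = ln2/36 ≈ 0.019254 h⁻¹; fraction remaining f = e^(−kτ) = e^(−0.019254×26) ≈ 0.6062.
At steady state, accumulation factor R = 1/(1 − e^(−kτ)) ≈ 2.5394.
Each bolus raises the concentration by D/Vd = 708/115 ≈ 6.157 mg/L.
Cmax,ss = C₀/(1 − f) ≈ 6.157/0.3938 ≈ 15.635 mg/L.
One interval later, Cmin,ss = Cmax,ss·e^(−kτ) ≈ 15.635 × 0.6062 ≈ 9.478 mg/L.
Trough 9.5 mg/L vs MEC 5 mg/L: adequate.

9.5 mg/L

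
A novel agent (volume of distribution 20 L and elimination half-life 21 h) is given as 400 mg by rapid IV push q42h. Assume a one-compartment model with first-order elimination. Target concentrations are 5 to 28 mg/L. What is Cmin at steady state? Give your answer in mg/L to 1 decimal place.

6.7 mg/L

The dosing interval is 2 half-lives, so f = 2^(−2) = 0.25.
Accumulation ratio R = 1/(1 − f) = 1/0.75 = 4/3.
Single-dose peak C₀ = D/Vd = 400/20 = 20 mg/L.
Steady-state peak Cmax,ss = C₀·R = 20 × 4/3 ≈ 26.667 mg/L.
Steady-state trough Cmin,ss = Cmax,ss·f ≈ 26.667 × 0.25 ≈ 6.667 mg/L.
Trough 6.7 mg/L vs MEC 5 mg/L: adequate.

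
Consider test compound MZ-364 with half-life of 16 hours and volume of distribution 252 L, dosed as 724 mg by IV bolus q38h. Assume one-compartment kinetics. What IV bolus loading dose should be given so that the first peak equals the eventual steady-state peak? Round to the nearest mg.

897 mg

f = (1/2)^(38/16) ≈ 0.192776; accumulation ratio R = 1/(1−f) ≈ 1.23881.
Loading dose to hit Cmax,ss on first dose: D_load = D_maint·R ≈ 724 × 1.23881 ≈ 896.90 mg.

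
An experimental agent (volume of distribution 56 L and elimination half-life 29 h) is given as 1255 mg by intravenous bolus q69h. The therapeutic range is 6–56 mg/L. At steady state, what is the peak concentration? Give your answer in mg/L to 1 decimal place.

Over one 69-h interval, 69/29 ≈ 2.3793 half-lives elapse, leaving f ≈ 0.1922 of each dose.
Accumulation ratio R = 1/(1 − f) ≈ 1/0.8078 ≈ 1.2379.
Each bolus raises the concentration by D/Vd = 1255/56 ≈ 22.411 mg/L.
Steady-state peak Cmax,ss = C₀·R ≈ 22.411 × 1.2379 ≈ 27.743 mg/L.
Peak 27.7 mg/L vs MTC 56 mg/L: below toxic threshold.

27.7 mg/L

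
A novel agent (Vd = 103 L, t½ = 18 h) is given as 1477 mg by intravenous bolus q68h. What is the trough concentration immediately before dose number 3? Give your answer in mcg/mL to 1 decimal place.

1.1 mcg/mL

f = (1/2)^(τ/t½) = (1/2)^(68/18) ≈ 0.0729.
C₀ = D/Vd = 1477/103 ≈ 14.340 mcg/mL.
Before the 3rd dose, 2 doses have been given. Superposition: Cmin = C₀·(f + f²).
≈ 14.340 × (0.0729 + 0.0053) ≈ 14.340 × 0.0782 ≈ 1.121 mcg/mL.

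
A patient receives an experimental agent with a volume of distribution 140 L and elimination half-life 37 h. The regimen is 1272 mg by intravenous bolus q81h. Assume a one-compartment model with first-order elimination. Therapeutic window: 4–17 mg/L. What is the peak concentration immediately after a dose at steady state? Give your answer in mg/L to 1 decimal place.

11.6 mg/L

τ/t½ = 81/37 ≈ 2.1892, so fraction remaining f = (1/2)^(81/37) ≈ 0.2193.
At steady state, accumulation factor R = 1/(1 − e^(−kτ)) ≈ 1.2809.
Each bolus raises the concentration by D/Vd = 1272/140 ≈ 9.086 mg/L.
Steady-state peak Cmax,ss = C₀·R ≈ 9.086 × 1.2809 ≈ 11.638 mg/L.
Peak 11.6 mg/L vs MTC 17 mg/L: below toxic threshold.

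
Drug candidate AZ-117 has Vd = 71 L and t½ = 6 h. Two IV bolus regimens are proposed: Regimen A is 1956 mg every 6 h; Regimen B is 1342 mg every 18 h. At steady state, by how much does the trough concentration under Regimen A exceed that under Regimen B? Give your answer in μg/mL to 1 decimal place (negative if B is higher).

Regimen A: f = (1/2)^(6/6) ≈ 0.5000; Cmin,ss = (1956/71)·f/(1−f) ≈ 27.549 μg/mL.
Regimen B: f = (1/2)^(18/6) ≈ 0.1250; Cmin,ss = (1342/71)·f/(1−f) ≈ 2.700 μg/mL.
Difference ≈ 27.549 − 2.700 ≈ 24.849 μg/mL.

24.8 μg/mL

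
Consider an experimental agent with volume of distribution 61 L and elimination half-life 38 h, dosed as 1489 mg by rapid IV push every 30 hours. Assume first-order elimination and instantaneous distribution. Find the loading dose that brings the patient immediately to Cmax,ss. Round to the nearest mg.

3533 mg

f = (1/2)^(30/38) ≈ 0.578555; accumulation ratio R = 1/(1−f) ≈ 2.37279.
Loading dose to hit Cmax,ss on first dose: D_load = D_maint·R ≈ 1489 × 2.37279 ≈ 3533.08 mg.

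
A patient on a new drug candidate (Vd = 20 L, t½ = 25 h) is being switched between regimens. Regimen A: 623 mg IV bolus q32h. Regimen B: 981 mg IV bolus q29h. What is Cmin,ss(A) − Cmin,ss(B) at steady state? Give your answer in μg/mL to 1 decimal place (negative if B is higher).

Regimen A: f = (1/2)^(32/25) ≈ 0.4118; Cmin,ss = (623/20)·f/(1−f) ≈ 21.808 μg/mL.
Regimen B: f = (1/2)^(29/25) ≈ 0.4475; Cmin,ss = (981/20)·f/(1−f) ≈ 39.728 μg/mL.
Difference ≈ 21.808 − 39.728 ≈ -17.920 μg/mL.

-17.9 μg/mL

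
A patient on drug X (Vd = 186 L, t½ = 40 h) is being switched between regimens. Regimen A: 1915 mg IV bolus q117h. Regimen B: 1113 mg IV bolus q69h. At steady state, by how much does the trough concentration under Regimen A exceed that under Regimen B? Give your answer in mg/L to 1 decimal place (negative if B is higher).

-1.0 mg/L

Regimen A: f = (1/2)^(117/40) ≈ 0.1317; Cmin,ss = (1915/186)·f/(1−f) ≈ 1.562 mg/L.
Regimen B: f = (1/2)^(69/40) ≈ 0.3025; Cmin,ss = (1113/186)·f/(1−f) ≈ 2.595 mg/L.
Difference ≈ 1.562 − 2.595 ≈ -1.033 mg/L.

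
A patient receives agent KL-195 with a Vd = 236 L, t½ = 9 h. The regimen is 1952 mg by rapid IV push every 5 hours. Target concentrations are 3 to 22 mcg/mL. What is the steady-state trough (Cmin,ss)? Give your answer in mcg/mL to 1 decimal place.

17.6 mcg/mL

k = ln2/t½ = ln2/9 ≈ 0.077016 h⁻¹; fraction remaining f = e^(−kτ) = e^(−0.077016×5) ≈ 0.6804.
Single-dose peak C₀ = D/Vd = 1952/236 ≈ 8.271 mcg/mL.
Steady-state trough Cmin,ss = C₀·f/(1−f) ≈ 8.271 × 0.6804/0.3196 ≈ 17.608 mcg/mL.
Trough 17.6 mcg/mL vs MEC 3 mcg/mL: adequate.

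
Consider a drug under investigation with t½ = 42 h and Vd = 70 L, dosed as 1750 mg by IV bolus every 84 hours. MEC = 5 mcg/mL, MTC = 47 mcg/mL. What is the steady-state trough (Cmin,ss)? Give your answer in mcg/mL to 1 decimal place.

8.3 mcg/mL

The dosing interval is 2 half-lives, so f = 2^(−2) = 0.25.
Accumulation ratio R = 1/(1 − f) = 1/0.75 = 4/3.
Single-dose peak C₀ = D/Vd = 1750/70 = 25 mcg/mL.
Steady-state peak Cmax,ss = C₀·R = 25 × 4/3 ≈ 33.333 mcg/mL.
Steady-state trough Cmin,ss = Cmax,ss·f ≈ 33.333 × 0.25 ≈ 8.333 mcg/mL.
Trough 8.3 mcg/mL vs MEC 5 mcg/mL: adequate.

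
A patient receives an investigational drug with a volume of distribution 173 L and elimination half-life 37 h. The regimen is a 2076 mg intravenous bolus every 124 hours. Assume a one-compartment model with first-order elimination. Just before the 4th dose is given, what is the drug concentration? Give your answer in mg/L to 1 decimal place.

f = (1/2)^(τ/t½) = (1/2)^(124/37) ≈ 0.0980.
C₀ = D/Vd = 2076/173 ≈ 12.000 mg/L.
Before the 4th dose, 3 doses have been given. Superposition: Cmin = C₀·(f + f² + … + f^3).
≈ 12.000 × (0.0980 + 0.0096 + 0.0009) ≈ 12.000 × 0.1085 ≈ 1.302 mg/L.

1.3 mg/L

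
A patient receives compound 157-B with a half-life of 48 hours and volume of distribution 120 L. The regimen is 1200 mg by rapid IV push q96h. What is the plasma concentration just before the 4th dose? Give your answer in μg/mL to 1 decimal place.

f = (1/2)^(τ/t½) = (1/2)^(96/48) ≈ 0.2500.
C₀ = D/Vd = 1200/120 ≈ 10.000 μg/mL.
Before the 4th dose, 3 doses have been given. Superposition: Cmin = C₀·(f + f² + … + f^3).
≈ 10.000 × (0.2500 + 0.0625 + 0.0156) ≈ 10.000 × 0.3281 ≈ 3.281 μg/mL.

3.3 μg/mL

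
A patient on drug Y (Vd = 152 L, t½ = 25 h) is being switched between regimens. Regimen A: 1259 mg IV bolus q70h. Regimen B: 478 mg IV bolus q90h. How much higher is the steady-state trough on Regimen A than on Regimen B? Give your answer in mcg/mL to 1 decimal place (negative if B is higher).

1.1 mcg/mL

Regimen A: f = (1/2)^(70/25) ≈ 0.1436; Cmin,ss = (1259/152)·f/(1−f) ≈ 1.389 mcg/mL.
Regimen B: f = (1/2)^(90/25) ≈ 0.0825; Cmin,ss = (478/152)·f/(1−f) ≈ 0.283 mcg/mL.
Difference ≈ 1.389 − 0.283 ≈ 1.106 mcg/mL.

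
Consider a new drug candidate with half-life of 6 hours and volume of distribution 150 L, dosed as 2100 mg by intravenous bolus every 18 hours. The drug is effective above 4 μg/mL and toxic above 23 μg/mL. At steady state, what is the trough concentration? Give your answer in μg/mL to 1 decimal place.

The dosing interval is 3 half-lives, so f = 2^(−3) = 0.125.
Accumulation ratio R = 1/(1 − f) = 1/0.875 = 8/7.
Single-dose peak C₀ = D/Vd = 2100/150 = 14 μg/mL.
Steady-state peak Cmax,ss = C₀·R = 14 × 8/7 ≈ 16.000 μg/mL.
Steady-state trough Cmin,ss = Cmax,ss·f ≈ 16.000 × 0.125 ≈ 2.000 μg/mL.
Trough 2.0 μg/mL vs MEC 4 μg/mL: subtherapeutic.

2.0 μg/mL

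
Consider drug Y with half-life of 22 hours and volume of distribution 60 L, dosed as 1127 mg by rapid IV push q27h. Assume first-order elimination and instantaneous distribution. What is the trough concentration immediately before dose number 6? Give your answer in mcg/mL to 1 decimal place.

13.8 mcg/mL

f = (1/2)^(τ/t½) = (1/2)^(27/22) ≈ 0.4271.
C₀ = D/Vd = 1127/60 ≈ 18.783 mcg/mL.
Before the 6th dose, 5 doses have been given. Superposition: Cmin = C₀·(f + f² + … + f^5).
≈ 18.783 × (0.4271 + 0.1824 + 0.0779 + 0.0333 + 0.0142) ≈ 18.783 × 0.7349 ≈ 13.804 mcg/mL.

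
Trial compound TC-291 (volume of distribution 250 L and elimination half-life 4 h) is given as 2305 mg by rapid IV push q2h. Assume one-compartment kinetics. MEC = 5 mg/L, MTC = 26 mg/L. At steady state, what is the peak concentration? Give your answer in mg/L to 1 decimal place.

31.5 mg/L

Over one 2-h interval, 2/4 ≈ 0.5 half-lives elapse, leaving f ≈ 0.7071 of each dose.
At steady state, accumulation factor R = 1/(1 − e^(−kτ)) ≈ 3.4141.
Single-dose peak C₀ = D/Vd = 2305/250 ≈ 9.220 mg/L.
Cmax,ss = C₀/(1 − f) ≈ 9.220/0.2929 ≈ 31.478 mg/L.
Peak 31.5 mg/L vs MTC 26 mg/L: exceeds toxic threshold.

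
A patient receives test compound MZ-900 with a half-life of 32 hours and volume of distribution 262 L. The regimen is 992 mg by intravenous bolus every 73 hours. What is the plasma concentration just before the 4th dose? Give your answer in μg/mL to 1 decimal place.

1.0 μg/mL

f = (1/2)^(τ/t½) = (1/2)^(73/32) ≈ 0.2057.
C₀ = D/Vd = 992/262 ≈ 3.786 μg/mL.
Before the 4th dose, 3 doses have been given. Superposition: Cmin = C₀·(f + f² + … + f^3).
≈ 3.786 × (0.2057 + 0.0423 + 0.0087) ≈ 3.786 × 0.2567 ≈ 0.972 μg/mL.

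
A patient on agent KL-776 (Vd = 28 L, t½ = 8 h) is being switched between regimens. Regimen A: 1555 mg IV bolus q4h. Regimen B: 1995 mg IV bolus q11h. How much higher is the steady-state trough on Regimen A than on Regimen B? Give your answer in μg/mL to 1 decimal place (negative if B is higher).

Regimen A: f = (1/2)^(4/8) ≈ 0.7071; Cmin,ss = (1555/28)·f/(1−f) ≈ 134.071 μg/mL.
Regimen B: f = (1/2)^(11/8) ≈ 0.3856; Cmin,ss = (1995/28)·f/(1−f) ≈ 44.717 μg/mL.
Difference ≈ 134.071 − 44.717 ≈ 89.354 μg/mL.

89.4 μg/mL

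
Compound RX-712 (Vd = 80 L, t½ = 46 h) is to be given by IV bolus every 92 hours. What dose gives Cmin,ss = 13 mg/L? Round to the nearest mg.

τ/t½ = 92/46 ≈ 2, so f = (1/2)^(92/46) ≈ 0.250000.
Cmin,ss = (D/Vd)·f/(1−f), so D = Cmin,ss·Vd·(1−f)/f.
D = 13 × 80 × (1−f)/f ≈ 13 × 80 × 3.00000 ≈ 3120.00 mg.

3120 mg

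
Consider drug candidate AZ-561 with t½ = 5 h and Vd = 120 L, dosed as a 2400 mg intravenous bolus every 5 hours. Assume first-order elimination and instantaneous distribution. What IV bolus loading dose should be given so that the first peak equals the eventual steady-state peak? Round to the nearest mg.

4800 mg

f = (1/2)^(5/5) ≈ 0.500000; accumulation ratio R = 1/(1−f) ≈ 2.00000.
Loading dose to hit Cmax,ss on first dose: D_load = D_maint·R ≈ 2400 × 2.00000 ≈ 4800.00 mg.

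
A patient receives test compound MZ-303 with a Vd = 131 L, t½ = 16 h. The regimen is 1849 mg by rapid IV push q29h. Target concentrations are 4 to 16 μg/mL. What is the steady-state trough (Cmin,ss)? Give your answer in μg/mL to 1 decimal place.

τ/t½ = 29/16 ≈ 1.8125, so fraction remaining f = (1/2)^(29/16) ≈ 0.2847.
At steady state, accumulation factor R = 1/(1 − e^(−kτ)) ≈ 1.3980.
Each bolus raises the concentration by D/Vd = 1849/131 ≈ 14.115 μg/mL.
Steady-state peak Cmax,ss = C₀·R ≈ 14.115 × 1.3980 ≈ 19.733 μg/mL.
Steady-state trough Cmin,ss = Cmax,ss·f ≈ 19.733 × 0.2847 ≈ 5.618 μg/mL.
Trough 5.6 μg/mL vs MEC 4 μg/mL: adequate.

5.6 μg/mL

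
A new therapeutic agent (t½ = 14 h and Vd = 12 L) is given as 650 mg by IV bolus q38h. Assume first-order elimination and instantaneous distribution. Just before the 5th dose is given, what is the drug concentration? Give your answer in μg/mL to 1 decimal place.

9.7 μg/mL

f = (1/2)^(τ/t½) = (1/2)^(38/14) ≈ 0.1524.
C₀ = D/Vd = 650/12 ≈ 54.167 μg/mL.
Before the 5th dose, 4 doses have been given. Superposition: Cmin = C₀·(f + f² + … + f^4).
≈ 54.167 × (0.1524 + 0.0232 + 0.0035 + 0.0005) ≈ 54.167 × 0.1796 ≈ 9.728 μg/mL.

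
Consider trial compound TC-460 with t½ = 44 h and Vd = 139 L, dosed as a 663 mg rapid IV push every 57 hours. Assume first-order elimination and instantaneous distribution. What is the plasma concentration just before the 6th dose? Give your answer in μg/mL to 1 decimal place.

3.2 μg/mL

f = (1/2)^(τ/t½) = (1/2)^(57/44) ≈ 0.4074.
C₀ = D/Vd = 663/139 ≈ 4.770 μg/mL.
Before the 6th dose, 5 doses have been given. Superposition: Cmin = C₀·(f + f² + … + f^5).
≈ 4.770 × (0.4074 + 0.1660 + 0.0676 + 0.0275 + 0.0112) ≈ 4.770 × 0.6797 ≈ 3.242 μg/mL.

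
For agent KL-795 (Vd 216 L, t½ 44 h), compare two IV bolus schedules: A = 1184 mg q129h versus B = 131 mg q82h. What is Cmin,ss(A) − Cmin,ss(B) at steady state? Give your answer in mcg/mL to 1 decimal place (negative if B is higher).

0.6 mcg/mL

Regimen A: f = (1/2)^(129/44) ≈ 0.1310; Cmin,ss = (1184/216)·f/(1−f) ≈ 0.826 mcg/mL.
Regimen B: f = (1/2)^(82/44) ≈ 0.2748; Cmin,ss = (131/216)·f/(1−f) ≈ 0.230 mcg/mL.
Difference ≈ 0.826 − 0.230 ≈ 0.596 mcg/mL.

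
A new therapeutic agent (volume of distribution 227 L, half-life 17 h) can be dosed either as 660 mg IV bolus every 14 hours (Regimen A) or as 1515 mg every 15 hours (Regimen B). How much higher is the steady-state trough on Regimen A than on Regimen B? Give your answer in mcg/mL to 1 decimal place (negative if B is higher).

Regimen A: f = (1/2)^(14/17) ≈ 0.5651; Cmin,ss = (660/227)·f/(1−f) ≈ 3.778 mcg/mL.
Regimen B: f = (1/2)^(15/17) ≈ 0.5425; Cmin,ss = (1515/227)·f/(1−f) ≈ 7.914 mcg/mL.
Difference ≈ 3.778 − 7.914 ≈ -4.136 mcg/mL.

-4.1 mcg/mL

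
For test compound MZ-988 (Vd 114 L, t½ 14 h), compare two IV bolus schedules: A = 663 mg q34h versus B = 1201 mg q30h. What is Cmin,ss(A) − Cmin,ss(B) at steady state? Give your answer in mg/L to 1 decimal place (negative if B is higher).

Regimen A: f = (1/2)^(34/14) ≈ 0.1857; Cmin,ss = (663/114)·f/(1−f) ≈ 1.326 mg/L.
Regimen B: f = (1/2)^(30/14) ≈ 0.2264; Cmin,ss = (1201/114)·f/(1−f) ≈ 3.083 mg/L.
Difference ≈ 1.326 − 3.083 ≈ -1.757 mg/L.

-1.8 mg/L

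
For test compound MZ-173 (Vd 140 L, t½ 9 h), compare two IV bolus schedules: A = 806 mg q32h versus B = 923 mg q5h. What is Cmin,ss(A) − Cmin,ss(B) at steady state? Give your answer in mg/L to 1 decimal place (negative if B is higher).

Regimen A: f = (1/2)^(32/9) ≈ 0.0850; Cmin,ss = (806/140)·f/(1−f) ≈ 0.535 mg/L.
Regimen B: f = (1/2)^(5/9) ≈ 0.6804; Cmin,ss = (923/140)·f/(1−f) ≈ 14.036 mg/L.
Difference ≈ 0.535 − 14.036 ≈ -13.501 mg/L.

-13.5 mg/L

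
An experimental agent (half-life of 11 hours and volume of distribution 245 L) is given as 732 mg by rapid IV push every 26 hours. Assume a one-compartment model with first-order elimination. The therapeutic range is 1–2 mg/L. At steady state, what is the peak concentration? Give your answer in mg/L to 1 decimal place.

3.7 mg/L

k = ln2/t½ = ln2/11 ≈ 0.063013 h⁻¹; fraction remaining f = e^(−kτ) = e^(−0.063013×26) ≈ 0.1943.
Accumulation ratio R = 1/(1 − f) ≈ 1/0.8057 ≈ 1.2412.
Each bolus raises the concentration by D/Vd = 732/245 ≈ 2.988 mg/L.
Steady-state peak Cmax,ss = C₀·R ≈ 2.988 × 1.2412 ≈ 3.709 mg/L.
Peak 3.7 mg/L vs MTC 2 mg/L: exceeds toxic threshold.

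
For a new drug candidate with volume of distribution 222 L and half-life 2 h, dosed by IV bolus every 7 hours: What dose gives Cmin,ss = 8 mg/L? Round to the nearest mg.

τ/t½ = 7/2 ≈ 3.5, so f = (1/2)^(7/2) ≈ 0.088388.
Cmin,ss = (D/Vd)·f/(1−f), so D = Cmin,ss·Vd·(1−f)/f.
D = 8 × 222 × (1−f)/f ≈ 8 × 222 × 10.31375 ≈ 18317.22 mg.

18317 mg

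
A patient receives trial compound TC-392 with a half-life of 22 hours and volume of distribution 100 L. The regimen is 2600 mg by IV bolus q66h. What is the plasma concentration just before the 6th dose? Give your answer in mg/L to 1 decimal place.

3.7 mg/L

f = (1/2)^(τ/t½) = (1/2)^(66/22) ≈ 0.1250.
C₀ = D/Vd = 2600/100 ≈ 26.000 mg/L.
Before the 6th dose, 5 doses have been given. Superposition: Cmin = C₀·(f + f² + … + f^5).
≈ 26.000 × (0.1250 + 0.0156 + 0.0020 + 0.0002 + 0.0000) ≈ 26.000 × 0.1428 ≈ 3.713 mg/L.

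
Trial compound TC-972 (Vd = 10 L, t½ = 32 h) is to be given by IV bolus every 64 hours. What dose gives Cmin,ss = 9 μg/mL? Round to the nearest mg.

τ/t½ = 64/32 ≈ 2, so f = (1/2)^(64/32) ≈ 0.250000.
Cmin,ss = (D/Vd)·f/(1−f), so D = Cmin,ss·Vd·(1−f)/f.
D = 9 × 10 × (1−f)/f ≈ 9 × 10 × 3.00000 ≈ 270.00 mg.

270 mg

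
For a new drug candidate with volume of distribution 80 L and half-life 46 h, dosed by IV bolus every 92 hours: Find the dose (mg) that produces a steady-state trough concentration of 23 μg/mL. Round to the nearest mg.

τ/t½ = 92/46 ≈ 2, so f = (1/2)^(92/46) ≈ 0.250000.
Cmin,ss = (D/Vd)·f/(1−f), so D = Cmin,ss·Vd·(1−f)/f.
D = 23 × 80 × (1−f)/f ≈ 23 × 80 × 3.00000 ≈ 5520.00 mg.

5520 mg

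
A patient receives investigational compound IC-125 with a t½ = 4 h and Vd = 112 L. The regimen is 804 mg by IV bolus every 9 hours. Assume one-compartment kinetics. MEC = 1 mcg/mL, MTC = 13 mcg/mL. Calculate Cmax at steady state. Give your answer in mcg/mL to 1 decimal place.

Over one 9-h interval, 9/4 ≈ 2.25 half-lives elapse, leaving f ≈ 0.2102 of each dose.
Accumulation ratio R = 1/(1 − f) ≈ 1/0.7898 ≈ 1.2661.
Each bolus raises the concentration by D/Vd = 804/112 ≈ 7.179 mcg/mL.
Steady-state peak Cmax,ss = C₀·R ≈ 7.179 × 1.2661 ≈ 9.089 mcg/mL.
Peak 9.1 mcg/mL vs MTC 13 mcg/mL: below toxic threshold.

9.1 mcg/mL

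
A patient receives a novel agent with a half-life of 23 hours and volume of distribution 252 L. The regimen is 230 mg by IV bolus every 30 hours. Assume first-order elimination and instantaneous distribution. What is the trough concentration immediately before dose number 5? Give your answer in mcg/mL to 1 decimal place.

f = (1/2)^(τ/t½) = (1/2)^(30/23) ≈ 0.4049.
C₀ = D/Vd = 230/252 ≈ 0.913 mcg/mL.
Before the 5th dose, 4 doses have been given. Superposition: Cmin = C₀·(f + f² + … + f^4).
≈ 0.913 × (0.4049 + 0.1639 + 0.0664 + 0.0269) ≈ 0.913 × 0.6621 ≈ 0.604 mcg/mL.

0.6 mcg/mL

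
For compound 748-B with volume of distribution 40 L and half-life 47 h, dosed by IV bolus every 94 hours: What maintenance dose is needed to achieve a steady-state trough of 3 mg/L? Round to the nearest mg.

360 mg

τ/t½ = 94/47 ≈ 2, so f = (1/2)^(94/47) ≈ 0.250000.
Cmin,ss = (D/Vd)·f/(1−f), so D = Cmin,ss·Vd·(1−f)/f.
D = 3 × 40 × (1−f)/f ≈ 3 × 40 × 3.00000 ≈ 360.00 mg.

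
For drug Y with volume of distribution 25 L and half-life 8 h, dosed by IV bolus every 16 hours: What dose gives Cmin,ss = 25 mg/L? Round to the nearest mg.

τ/t½ = 16/8 ≈ 2, so f = (1/2)^(16/8) ≈ 0.250000.
Cmin,ss = (D/Vd)·f/(1−f), so D = Cmin,ss·Vd·(1−f)/f.
D = 25 × 25 × (1−f)/f ≈ 25 × 25 × 3.00000 ≈ 1875.00 mg.

1875 mg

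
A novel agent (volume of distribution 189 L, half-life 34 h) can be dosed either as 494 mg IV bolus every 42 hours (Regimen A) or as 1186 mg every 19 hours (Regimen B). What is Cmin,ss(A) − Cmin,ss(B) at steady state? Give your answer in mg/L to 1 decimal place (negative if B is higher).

Regimen A: f = (1/2)^(42/34) ≈ 0.4248; Cmin,ss = (494/189)·f/(1−f) ≈ 1.930 mg/L.
Regimen B: f = (1/2)^(19/34) ≈ 0.6789; Cmin,ss = (1186/189)·f/(1−f) ≈ 13.267 mg/L.
Difference ≈ 1.930 − 13.267 ≈ -11.337 mg/L.

-11.3 mg/L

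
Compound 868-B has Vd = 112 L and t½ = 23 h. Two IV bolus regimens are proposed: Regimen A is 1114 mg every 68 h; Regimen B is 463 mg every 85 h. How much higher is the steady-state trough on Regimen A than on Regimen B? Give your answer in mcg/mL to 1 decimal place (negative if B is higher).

1.1 mcg/mL

Regimen A: f = (1/2)^(68/23) ≈ 0.1288; Cmin,ss = (1114/112)·f/(1−f) ≈ 1.471 mcg/mL.
Regimen B: f = (1/2)^(85/23) ≈ 0.0772; Cmin,ss = (463/112)·f/(1−f) ≈ 0.346 mcg/mL.
Difference ≈ 1.471 − 0.346 ≈ 1.125 mcg/mL.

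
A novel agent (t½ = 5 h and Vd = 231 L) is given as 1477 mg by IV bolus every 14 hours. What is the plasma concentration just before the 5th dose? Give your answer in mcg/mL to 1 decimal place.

f = (1/2)^(τ/t½) = (1/2)^(14/5) ≈ 0.1436.
C₀ = D/Vd = 1477/231 ≈ 6.394 mcg/mL.
Before the 5th dose, 4 doses have been given. Superposition: Cmin = C₀·(f + f² + … + f^4).
≈ 6.394 × (0.1436 + 0.0206 + 0.0030 + 0.0004) ≈ 6.394 × 0.1676 ≈ 1.072 mcg/mL.

1.1 mcg/mL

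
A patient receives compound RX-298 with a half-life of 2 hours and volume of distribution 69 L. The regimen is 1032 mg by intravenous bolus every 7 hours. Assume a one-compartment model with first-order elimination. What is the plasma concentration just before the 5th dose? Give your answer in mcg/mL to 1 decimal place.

f = (1/2)^(τ/t½) = (1/2)^(7/2) ≈ 0.0884.
C₀ = D/Vd = 1032/69 ≈ 14.957 mcg/mL.
Before the 5th dose, 4 doses have been given. Superposition: Cmin = C₀·(f + f² + … + f^4).
≈ 14.957 × (0.0884 + 0.0078 + 0.0007 + 0.0001) ≈ 14.957 × 0.0970 ≈ 1.451 mcg/mL.

1.5 mcg/mL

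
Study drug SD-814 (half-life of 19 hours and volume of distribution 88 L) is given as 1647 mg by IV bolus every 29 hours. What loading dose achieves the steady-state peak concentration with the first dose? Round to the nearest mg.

2523 mg

f = (1/2)^(29/19) ≈ 0.347163; accumulation ratio R = 1/(1−f) ≈ 1.53178.
Loading dose to hit Cmax,ss on first dose: D_load = D_maint·R ≈ 1647 × 1.53178 ≈ 2522.84 mg.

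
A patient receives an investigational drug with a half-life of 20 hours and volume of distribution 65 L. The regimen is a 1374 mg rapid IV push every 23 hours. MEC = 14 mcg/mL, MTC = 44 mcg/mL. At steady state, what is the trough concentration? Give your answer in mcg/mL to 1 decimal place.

17.3 mcg/mL

k = ln2/t½ = ln2/20 ≈ 0.034657 h⁻¹; fraction remaining f = e^(−kτ) = e^(−0.034657×23) ≈ 0.4506.
Single-dose peak C₀ = D/Vd = 1374/65 ≈ 21.138 mcg/mL.
Steady-state trough Cmin,ss = C₀·f/(1−f) ≈ 21.138 × 0.4506/0.5494 ≈ 17.337 mcg/mL.
Trough 17.3 mcg/mL vs MEC 14 mcg/mL: adequate.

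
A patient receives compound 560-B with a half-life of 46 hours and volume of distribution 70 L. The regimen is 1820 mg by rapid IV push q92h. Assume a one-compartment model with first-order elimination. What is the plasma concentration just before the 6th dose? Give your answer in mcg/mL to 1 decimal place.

f = (1/2)^(τ/t½) = (1/2)^(92/46) ≈ 0.2500.
C₀ = D/Vd = 1820/70 ≈ 26.000 mcg/mL.
Before the 6th dose, 5 doses have been given. Superposition: Cmin = C₀·(f + f² + … + f^5).
≈ 26.000 × (0.2500 + 0.0625 + 0.0156 + 0.0039 + 0.0010) ≈ 26.000 × 0.3330 ≈ 8.658 mcg/mL.

8.7 mcg/mL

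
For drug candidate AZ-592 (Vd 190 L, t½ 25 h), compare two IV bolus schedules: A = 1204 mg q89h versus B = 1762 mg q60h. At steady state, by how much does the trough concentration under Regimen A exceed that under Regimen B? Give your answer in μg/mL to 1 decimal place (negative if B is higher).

Regimen A: f = (1/2)^(89/25) ≈ 0.0848; Cmin,ss = (1204/190)·f/(1−f) ≈ 0.587 μg/mL.
Regimen B: f = (1/2)^(60/25) ≈ 0.1895; Cmin,ss = (1762/190)·f/(1−f) ≈ 2.168 μg/mL.
Difference ≈ 0.587 − 2.168 ≈ -1.581 μg/mL.

-1.6 μg/mL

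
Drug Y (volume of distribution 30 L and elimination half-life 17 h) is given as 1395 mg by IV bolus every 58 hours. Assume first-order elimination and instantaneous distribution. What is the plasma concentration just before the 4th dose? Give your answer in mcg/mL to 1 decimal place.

4.8 mcg/mL

f = (1/2)^(τ/t½) = (1/2)^(58/17) ≈ 0.0940.
C₀ = D/Vd = 1395/30 ≈ 46.500 mcg/mL.
Before the 4th dose, 3 doses have been given. Superposition: Cmin = C₀·(f + f² + … + f^3).
≈ 46.500 × (0.0940 + 0.0088 + 0.0008) ≈ 46.500 × 0.1036 ≈ 4.817 mcg/mL.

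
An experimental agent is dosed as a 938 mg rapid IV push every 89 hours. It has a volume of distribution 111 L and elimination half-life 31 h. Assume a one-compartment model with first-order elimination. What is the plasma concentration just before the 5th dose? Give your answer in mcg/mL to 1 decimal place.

1.3 mcg/mL

f = (1/2)^(τ/t½) = (1/2)^(89/31) ≈ 0.1367.
C₀ = D/Vd = 938/111 ≈ 8.450 mcg/mL.
Before the 5th dose, 4 doses have been given. Superposition: Cmin = C₀·(f + f² + … + f^4).
≈ 8.450 × (0.1367 + 0.0187 + 0.0026 + 0.0003) ≈ 8.450 × 0.1583 ≈ 1.338 mcg/mL.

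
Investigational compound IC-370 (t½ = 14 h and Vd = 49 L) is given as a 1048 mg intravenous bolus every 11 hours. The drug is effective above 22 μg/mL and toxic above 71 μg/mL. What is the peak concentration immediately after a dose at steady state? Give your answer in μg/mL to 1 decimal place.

τ/t½ = 11/14 ≈ 0.78571, so fraction remaining f = (1/2)^(11/14) ≈ 0.5801.
At steady state, accumulation factor R = 1/(1 − e^(−kτ)) ≈ 2.3815.
Single-dose peak C₀ = D/Vd = 1048/49 ≈ 21.388 μg/mL.
Cmax,ss = C₀/(1 − f) ≈ 21.388/0.4199 ≈ 50.936 μg/mL.
Peak 50.9 μg/mL vs MTC 71 μg/mL: below toxic threshold.

50.9 μg/mL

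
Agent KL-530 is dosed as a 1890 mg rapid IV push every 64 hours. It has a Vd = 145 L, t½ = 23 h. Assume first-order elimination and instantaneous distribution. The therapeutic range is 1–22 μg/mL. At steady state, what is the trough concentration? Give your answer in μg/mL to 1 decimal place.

2.2 μg/mL

k = ln2/t½ = ln2/23 ≈ 0.030137 h⁻¹; fraction remaining f = e^(−kτ) = e^(−0.030137×64) ≈ 0.1453.
At steady state, accumulation factor R = 1/(1 − e^(−kτ)) ≈ 1.1700.
Single-dose peak C₀ = D/Vd = 1890/145 ≈ 13.034 μg/mL.
Cmax,ss = C₀/(1 − f) ≈ 13.034/0.8547 ≈ 15.250 μg/mL.
Steady-state trough Cmin,ss = Cmax,ss·f ≈ 15.250 × 0.1453 ≈ 2.216 μg/mL.
Trough 2.2 μg/mL vs MEC 1 μg/mL: adequate.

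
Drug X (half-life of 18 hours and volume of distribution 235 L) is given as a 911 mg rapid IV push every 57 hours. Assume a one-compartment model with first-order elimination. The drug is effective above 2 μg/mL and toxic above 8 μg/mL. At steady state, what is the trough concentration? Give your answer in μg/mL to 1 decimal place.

0.5 μg/mL

k = ln2/t½ = ln2/18 ≈ 0.038508 h⁻¹; fraction remaining f = e^(−kτ) = e^(−0.038508×57) ≈ 0.1114.
Each bolus raises the concentration by D/Vd = 911/235 ≈ 3.877 μg/mL.
Steady-state trough Cmin,ss = C₀·f/(1−f) ≈ 3.877 × 0.1114/0.8886 ≈ 0.486 μg/mL.
Trough 0.5 μg/mL vs MEC 2 μg/mL: subtherapeutic.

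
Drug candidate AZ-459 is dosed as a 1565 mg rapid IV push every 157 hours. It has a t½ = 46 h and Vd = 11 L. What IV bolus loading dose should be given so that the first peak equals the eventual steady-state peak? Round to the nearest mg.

1727 mg

f = (1/2)^(157/46) ≈ 0.093880; accumulation ratio R = 1/(1−f) ≈ 1.10361.
Loading dose to hit Cmax,ss on first dose: D_load = D_maint·R ≈ 1565 × 1.10361 ≈ 1727.15 mg.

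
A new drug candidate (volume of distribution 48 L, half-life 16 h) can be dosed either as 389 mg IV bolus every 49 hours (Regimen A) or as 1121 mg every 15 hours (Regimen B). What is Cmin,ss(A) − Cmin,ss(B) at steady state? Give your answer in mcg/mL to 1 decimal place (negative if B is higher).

-24.4 mcg/mL

Regimen A: f = (1/2)^(49/16) ≈ 0.1197; Cmin,ss = (389/48)·f/(1−f) ≈ 1.102 mcg/mL.
Regimen B: f = (1/2)^(15/16) ≈ 0.5221; Cmin,ss = (1121/48)·f/(1−f) ≈ 25.514 mcg/mL.
Difference ≈ 1.102 − 25.514 ≈ -24.412 mcg/mL.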